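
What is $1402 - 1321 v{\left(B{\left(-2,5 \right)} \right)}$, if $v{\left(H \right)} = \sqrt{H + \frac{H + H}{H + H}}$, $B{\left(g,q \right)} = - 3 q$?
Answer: $1402 - 1321 i \sqrt{14} \approx 1402.0 - 4942.7 i$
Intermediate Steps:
$v{\left(H \right)} = \sqrt{1 + H}$ ($v{\left(H \right)} = \sqrt{H + \frac{2 H}{2 H}} = \sqrt{H + 2 H \frac{1}{2 H}} = \sqrt{H + 1} = \sqrt{1 + H}$)
$1402 - 1321 v{\left(B{\left(-2,5 \right)} \right)} = 1402 - 1321 \sqrt{1 - 15} = 1402 - 1321 \sqrt{-14} = 1402 - 1321 i \sqrt{14}$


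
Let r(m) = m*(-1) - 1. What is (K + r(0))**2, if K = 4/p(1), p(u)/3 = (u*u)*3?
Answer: 25/81 ≈ 0.30864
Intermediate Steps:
p(u) = 9*u**2 (p(u) = 3*((u*u)*3) = 3*(u**2*3) = 3*(3*u**2) = 9*u**2)
r(m) = -1 - m (r(m) = -m - 1 = -1 - m)
K = 4/9 (K = 4/((9*1**2)) = 4/((9*1)) = 4/9 ≈ 0.44444)
(K + r(0))**2 = (4/9 + (-1 - 1*0))**2 = (4/9 + (-1 + 0))**2 = (4/9 - 1)**2 = (-5/9)**2 = 25/81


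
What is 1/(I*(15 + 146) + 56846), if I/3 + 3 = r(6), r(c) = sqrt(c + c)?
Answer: 55397/3066028141 - 966*sqrt(3)/3066028141 ≈ 1.7522e-5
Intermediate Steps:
r(c) = sqrt(2)*sqrt(c) (r(c) = sqrt(2*c) = sqrt(2)*sqrt(c))
I = -9 + 6*sqrt(3) (I = -9 + 3*(sqrt(2)*sqrt(6)) = -9 + 3*(2*sqrt(3)) = -9 + 6*sqrt(3) ≈ 1.3923)
1/(I*(15 + 146) + 56846) = 1/((-9 + 6*sqrt(3))*(15 + 146) + 56846) = 1/((-9 + 6*sqrt(3))*161 + 56846) = 1/((-1449 + 966*sqrt(3)) + 56846) = 1/(55397 + 966*sqrt(3))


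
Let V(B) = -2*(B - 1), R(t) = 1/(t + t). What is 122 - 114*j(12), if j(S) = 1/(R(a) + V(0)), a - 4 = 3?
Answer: 1942/29 ≈ 66.966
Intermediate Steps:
a = 7 (a = 4 + 3 = 7)
R(t) = 1/(2*t)
V(B) = 2 - 2*B (V(B) = -2*(-1 + B) = 2 - 2*B)
j(S) = 14/29 (j(S) = 1/((½)/7 + (2 - 2*0)) = 1/((½)*(⅐) + (2 + 0)) = 1/(1/14 + 2) = 1/(29/14) = 14/29)
122 - 114*j(12) = 122 - 114*14/29 = 122 - 1596/29 = 1942/29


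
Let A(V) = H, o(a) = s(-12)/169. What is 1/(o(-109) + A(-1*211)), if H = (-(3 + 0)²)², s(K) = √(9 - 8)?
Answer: 169/13690 ≈ 0.012345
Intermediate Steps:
s(K) = 1 (s(K) = √1 = 1)
H = 81 (H = (-1*3²)² = (-1*9)² = (-9)² = 81)
o(a) = 1/169
A(V) = 81
1/(o(-109) + A(-1*211)) = 1/(1/169 + 81) = 1/(13690/169) = 169/13690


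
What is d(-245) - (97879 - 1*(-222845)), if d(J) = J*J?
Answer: -260699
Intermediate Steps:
d(J) = J²
d(-245) - (97879 - 1*(-222845)) = (-245)² - (97879 - 1*(-222845)) = 60025 - (97879 + 222845) = 60025 - 1*320724 = 60025 - 320724 = -260699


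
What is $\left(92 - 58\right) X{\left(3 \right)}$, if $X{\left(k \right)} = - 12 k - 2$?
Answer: $-1292$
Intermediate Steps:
$X{\left(k \right)} = -2 - 12 k$
$\left(92 - 58\right) X{\left(3 \right)} = \left(92 - 58\right) \left(-2 - 36\right) = 34 \left(-2 - 36\right) = 34 \left(-38\right) = -1292$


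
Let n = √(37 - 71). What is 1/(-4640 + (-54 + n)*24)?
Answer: -371/2203480 - 3*I*√34/4406960 ≈ -0.00016837 - 3.9694e-6*I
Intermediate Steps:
n = I*√34 (n = √(-34) = I*√34 ≈ 5.8309*I)
1/(-4640 + (-54 + n)*24) = 1/(-4640 + (-54 + I*√34)*24) = 1/(-4640 + (-1296 + 24*I*√34)) = 1/(-5936 + 24*I*√34)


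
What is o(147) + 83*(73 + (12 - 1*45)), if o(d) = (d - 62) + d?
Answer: 3552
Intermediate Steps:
o(d) = -62 + 2*d (o(d) = (-62 + d) + d = -62 + 2*d)
o(147) + 83*(73 + (12 - 1*45)) = (-62 + 2*147) + 83*(73 + (12 - 1*45)) = (-62 + 294) + 83*(73 + (12 - 45)) = 232 + 83*(73 - 33) = 232 + 83*40 = 232 + 3320 = 3552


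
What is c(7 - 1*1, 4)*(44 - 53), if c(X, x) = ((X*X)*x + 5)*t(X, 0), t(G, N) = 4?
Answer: -5364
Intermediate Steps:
c(X, x) = 20 + 4*x*X² (c(X, x) = ((X*X)*x + 5)*4 = (X²*x + 5)*4 = (x*X² + 5)*4 = (5 + x*X²)*4 = 20 + 4*x*X²)
c(7 - 1*1, 4)*(44 - 53) = (20 + 4*4*(7 - 1*1)²)*(44 - 53) = (20 + 4*4*(7 - 1)²)*(-9) = (20 + 4*4*6²)*(-9) = (20 + 4*4*36)*(-9) = (20 + 576)*(-9) = 596*(-9) = -5364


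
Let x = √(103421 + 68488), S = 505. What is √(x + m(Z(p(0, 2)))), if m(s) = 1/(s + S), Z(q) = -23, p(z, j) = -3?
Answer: √(482 + 696972*√19101)/482 ≈ 20.362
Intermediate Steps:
x = 3*√19101 (x = √171909 = 3*√19101 ≈ 414.62)
m(s) = 1/(505 + s) (m(s) = 1/(s + 505) = 1/(505 + s))
√(x + m(Z(p(0, 2)))) = √(3*√19101 + 1/(505 - 23)) = √(3*√19101 + 1/482) = √(1/482 + 3*√19101)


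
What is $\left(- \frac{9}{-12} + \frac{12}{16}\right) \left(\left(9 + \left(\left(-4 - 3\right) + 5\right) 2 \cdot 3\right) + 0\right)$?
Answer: $- \frac{9}{2} \approx -4.5$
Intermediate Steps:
$\left(- \frac{9}{-12} + \frac{12}{16}\right) \left(\left(9 + \left(\left(-4 - 3\right) + 5\right) 2 \cdot 3\right) + 0\right) = \left(\left(-9\right) \left(- \frac{1}{12}\right) + 12 \cdot \frac{1}{16}\right) \left(\left(9 + \left(-7 + 5\right) 2 \cdot 3\right) + 0\right) = \left(\frac{3}{4} + \frac{3}{4}\right) \left(\left(9 + \left(-2\right) 2 \cdot 3\right) + 0\right) = \frac{3 \left(\left(9 - 12\right) + 0\right)}{2} = \frac{3 \left(-3 + 0\right)}{2} = \frac{3}{2} \left(-3\right) = - \frac{9}{2}$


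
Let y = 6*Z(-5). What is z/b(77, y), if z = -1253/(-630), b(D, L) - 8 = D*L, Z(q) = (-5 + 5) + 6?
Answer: 179/250200 ≈ 0.00071543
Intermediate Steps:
Z(q) = 6 (Z(q) = 0 + 6 = 6)
y = 36 (y = 6*6 = 36)
b(D, L) = 8 + D*L
z = 179/90 (z = -1253*(-1/630) = 179/90 ≈ 1.9889)
z/b(77, y) = 179/(90*(8 + 77*36)) = 179/(90*(8 + 2772)) = (179/90)/2780 = (179/90)*(1/2780) = 179/250200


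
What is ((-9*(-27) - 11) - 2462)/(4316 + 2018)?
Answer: -1115/3167 ≈ -0.35207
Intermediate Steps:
((-9*(-27) - 11) - 2462)/(4316 + 2018) = ((243 - 11) - 2462)/6334 = (232 - 2462)*(1/6334) = -2230*1/6334 = -1115/3167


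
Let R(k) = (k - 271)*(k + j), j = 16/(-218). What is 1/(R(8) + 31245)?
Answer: 109/3178473 ≈ 3.4293e-5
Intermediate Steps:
j = -8/109 (j = 16*(-1/218) = -8/109 ≈ -0.073395)
R(k) = (-271 + k)*(-8/109 + k) (R(k) = (k - 271)*(k - 8/109) = (-271 + k)*(-8/109 + k))
1/(R(8) + 31245) = 1/((2168/109 + 8² - 29547/109*8) + 31245) = 1/((2168/109 + 64 - 236376/109) + 31245) = 1/(-227232/109 + 31245) = 1/(3178473/109) = 109/3178473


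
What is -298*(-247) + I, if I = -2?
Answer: 73604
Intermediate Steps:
-298*(-247) + I = -298*(-247) - 2 = 73606 - 2 = 73604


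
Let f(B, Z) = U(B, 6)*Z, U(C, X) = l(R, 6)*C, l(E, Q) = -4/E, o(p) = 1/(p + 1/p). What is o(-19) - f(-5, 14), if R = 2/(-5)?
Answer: 253381/362 ≈ 699.95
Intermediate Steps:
R = -2/5 (R = 2*(-1/5) = -2/5 ≈ -0.40000)
U(C, X) = 10*C (U(C, X) = (-4/(-2/5))*C = (-4*(-5/2))*C = 10*C)
f(B, Z) = 10*B*Z (f(B, Z) = (10*B)*Z = 10*B*Z)
o(-19) - f(-5, 14) = -19/(1 + (-19)**2) - 10*(-5)*14 = -19/(1 + 361) - 1*(-700) = -19/362 + 700 = 253381/362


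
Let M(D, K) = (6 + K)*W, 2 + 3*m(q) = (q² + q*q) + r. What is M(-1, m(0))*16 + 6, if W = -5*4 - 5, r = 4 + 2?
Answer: -8782/3 ≈ -2927.3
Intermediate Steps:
r = 6
W = -25 (W = -20 - 5 = -25)
m(q) = 4/3 + 2*q²/3 (m(q) = -⅔ + ((q² + q*q) + 6)/3 = -⅔ + ((q² + q²) + 6)/3 = -⅔ + (2*q² + 6)/3 = -⅔ + (6 + 2*q²)/3 = -⅔ + (2 + 2*q²/3) = 4/3 + 2*q²/3)
M(D, K) = -150 - 25*K (M(D, K) = (6 + K)*(-25) = -150 - 25*K)
M(-1, m(0))*16 + 6 = (-150 - 25*(4/3 + (⅔)*0²))*16 + 6 = (-150 - 25*(4/3 + (⅔)*0))*16 + 6 = (-150 - 25*(4/3 + 0))*16 + 6 = (-150 - 25*4/3)*16 + 6 = (-150 - 100/3)*16 + 6 = -550/3*16 + 6 = -8800/3 + 6 = -8782/3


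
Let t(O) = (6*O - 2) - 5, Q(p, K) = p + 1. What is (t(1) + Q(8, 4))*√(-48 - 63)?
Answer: 8*I*√111 ≈ 84.285*I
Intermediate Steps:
Q(p, K) = 1 + p
t(O) = -7 + 6*O (t(O) = (-2 + 6*O) - 5 = -7 + 6*O)
(t(1) + Q(8, 4))*√(-48 - 63) = ((-7 + 6*1) + (1 + 8))*√(-48 - 63) = ((-7 + 6) + 9)*√(-111) = (-1 + 9)*(I*√111) = 8*(I*√111) = 8*I*√111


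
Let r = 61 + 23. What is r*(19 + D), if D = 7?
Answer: 2184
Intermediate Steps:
r = 84
r*(19 + D) = 84*(19 + 7) = 84*26 = 2184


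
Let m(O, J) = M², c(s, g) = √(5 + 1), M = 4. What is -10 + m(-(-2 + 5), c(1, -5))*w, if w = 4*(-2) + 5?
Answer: -58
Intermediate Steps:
c(s, g) = √6
m(O, J) = 16 (m(O, J) = 4² = 16)
w = -3 (w = -8 + 5 = -3)
-10 + m(-(-2 + 5), c(1, -5))*w = -10 + 16*(-3) = -10 - 48 = -58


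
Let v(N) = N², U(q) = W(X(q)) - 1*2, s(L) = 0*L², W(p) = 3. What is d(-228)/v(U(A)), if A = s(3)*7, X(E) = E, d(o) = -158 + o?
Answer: -386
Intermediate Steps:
s(L) = 0
A = 0 (A = 0*7 = 0)
U(q) = 1 (U(q) = 3 - 1*2 = 3 - 2 = 1)
d(-228)/v(U(A)) = (-158 - 228)/(1²) = -386/1 = -386*1 = -386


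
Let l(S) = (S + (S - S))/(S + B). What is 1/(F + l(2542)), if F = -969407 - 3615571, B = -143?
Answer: -2399/10999359680 ≈ -2.1810e-7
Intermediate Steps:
l(S) = S/(-143 + S) (l(S) = (S + (S - S))/(S - 143) = (S + 0)/(-143 + S) = S/(-143 + S))
F = -4584978
1/(F + l(2542)) = 1/(-4584978 + 2542/(-143 + 2542)) = 1/(-4584978 + 2542/2399) = 1/(-10999359680/2399) = -2399/10999359680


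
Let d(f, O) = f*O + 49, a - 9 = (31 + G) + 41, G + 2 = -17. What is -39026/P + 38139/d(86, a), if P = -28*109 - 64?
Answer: 8653685/441242 ≈ 19.612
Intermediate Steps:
G = -19 (G = -2 - 17 = -19)
a = 62 (a = 9 + ((31 - 19) + 41) = 9 + (12 + 41) = 9 + 53 = 62)
d(f, O) = 49 + O*f (d(f, O) = O*f + 49 = 49 + O*f)
P = -3116 (P = -3052 - 64 = -3116)
-39026/P + 38139/d(86, a) = -39026/(-3116) + 38139/(49 + 62*86) = -39026*(-1/3116) + 38139/(49 + 5332) = 1027/82 + 38139/5381 = 8653685/441242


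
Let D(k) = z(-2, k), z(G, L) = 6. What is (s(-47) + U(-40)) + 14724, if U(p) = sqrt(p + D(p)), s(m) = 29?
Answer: 14753 + I*sqrt(34) ≈ 14753.0 + 5.831*I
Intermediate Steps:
D(k) = 6
U(p) = sqrt(6 + p) (U(p) = sqrt(p + 6) = sqrt(6 + p))
(s(-47) + U(-40)) + 14724 = (29 + sqrt(6 - 40)) + 14724 = (29 + sqrt(-34)) + 14724 = (29 + I*sqrt(34)) + 14724 = 14753 + I*sqrt(34)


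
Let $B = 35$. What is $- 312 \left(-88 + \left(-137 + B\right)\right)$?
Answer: $59280$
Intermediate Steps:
$- 312 \left(-88 + \left(-137 + B\right)\right) = - 312 \left(-88 + \left(-137 + 35\right)\right) = - 312 \left(-88 - 102\right) = \left(-312\right) \left(-190\right) = 59280$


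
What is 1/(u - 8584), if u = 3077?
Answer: -1/5507 ≈ -0.00018159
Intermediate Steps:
1/(u - 8584) = 1/(3077 - 8584) = 1/(-5507) = -1/5507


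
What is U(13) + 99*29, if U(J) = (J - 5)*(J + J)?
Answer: 3079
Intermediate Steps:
U(J) = 2*J*(-5 + J) (U(J) = (-5 + J)*(2*J) = 2*J*(-5 + J))
U(13) + 99*29 = 2*13*(-5 + 13) + 99*29 = 2*13*8 + 2871 = 208 + 2871 = 3079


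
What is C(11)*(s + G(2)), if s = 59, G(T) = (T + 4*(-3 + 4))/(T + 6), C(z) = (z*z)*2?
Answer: 28919/2 ≈ 14460.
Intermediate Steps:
C(z) = 2*z**2 (C(z) = z**2*2 = 2*z**2)
G(T) = (4 + T)/(6 + T) (G(T) = (T + 4*1)/(6 + T) = (T + 4)/(6 + T) = (4 + T)/(6 + T))
C(11)*(s + G(2)) = (2*11**2)*(59 + (4 + 2)/(6 + 2)) = (2*121)*(59 + 6/8) = 242*(59 + (1/8)*6) = 242*(59 + 3/4) = 242*(239/4) = 28919/2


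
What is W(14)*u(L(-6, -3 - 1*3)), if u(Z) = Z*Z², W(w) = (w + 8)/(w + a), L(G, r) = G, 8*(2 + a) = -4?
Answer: -9504/23 ≈ -413.22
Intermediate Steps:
a = -5/2 (a = -2 + (⅛)*(-4) = -2 - ½ = -5/2 ≈ -2.5000)
W(w) = (8 + w)/(-5/2 + w) (W(w) = (w + 8)/(w - 5/2) = (8 + w)/(-5/2 + w))
u(Z) = Z³
W(14)*u(L(-6, -3 - 1*3)) = (2*(8 + 14)/(-5 + 2*14))*(-6)³ = (2*22/(-5 + 28))*(-216) = (2*22/23)*(-216) = (2*(1/23)*22)*(-216) = (44/23)*(-216) = -9504/23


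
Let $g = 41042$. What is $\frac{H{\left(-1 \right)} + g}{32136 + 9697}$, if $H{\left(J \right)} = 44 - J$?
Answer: $\frac{41087}{41833} \approx 0.98217$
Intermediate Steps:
$\frac{H{\left(-1 \right)} + g}{32136 + 9697} = \frac{\left(44 - -1\right) + 41042}{32136 + 9697} = \frac{\left(44 + 1\right) + 41042}{41833} = \left(45 + 41042\right) \frac{1}{41833} = 41087 \cdot \frac{1}{41833} = \frac{41087}{41833}$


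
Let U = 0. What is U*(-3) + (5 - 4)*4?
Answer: 4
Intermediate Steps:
U*(-3) + (5 - 4)*4 = 0*(-3) + (5 - 4)*4 = 0 + 1*4 = 0 + 4 = 4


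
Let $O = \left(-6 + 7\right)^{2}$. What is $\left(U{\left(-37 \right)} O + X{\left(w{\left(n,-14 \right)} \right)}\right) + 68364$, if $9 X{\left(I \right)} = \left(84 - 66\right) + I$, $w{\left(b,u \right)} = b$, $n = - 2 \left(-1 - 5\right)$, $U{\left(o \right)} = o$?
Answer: $\frac{204991}{3} \approx 68330.0$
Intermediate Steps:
$n = 12$ ($n = \left(-2\right) \left(-6\right) = 12$)
$O = 1$ ($O = 1^{2} = 1$)
$X{\left(I \right)} = 2 + \frac{I}{9}$ ($X{\left(I \right)} = \frac{\left(84 - 66\right) + I}{9} = \frac{18 + I}{9} = 2 + \frac{I}{9}$)
$\left(U{\left(-37 \right)} O + X{\left(w{\left(n,-14 \right)} \right)}\right) + 68364 = \left(\left(-37\right) 1 + \left(2 + \frac{1}{9} \cdot 12\right)\right) + 68364 = \left(-37 + \left(2 + \frac{4}{3}\right)\right) + 68364 = \left(-37 + \frac{10}{3}\right) + 68364 = - \frac{101}{3} + 68364 = \frac{204991}{3}$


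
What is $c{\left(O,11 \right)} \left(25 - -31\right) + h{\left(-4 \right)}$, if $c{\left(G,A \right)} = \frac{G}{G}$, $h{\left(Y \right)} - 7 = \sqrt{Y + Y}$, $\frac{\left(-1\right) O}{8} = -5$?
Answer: $63 + 2 i \sqrt{2} \approx 63.0 + 2.8284 i$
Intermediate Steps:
$O = 40$ ($O = \left(-8\right) \left(-5\right) = 40$)
$h{\left(Y \right)} = 7 + \sqrt{2} \sqrt{Y}$ ($h{\left(Y \right)} = 7 + \sqrt{Y + Y} = 7 + \sqrt{2 Y} = 7 + \sqrt{2} \sqrt{Y}$)
$c{\left(G,A \right)} = 1$
$c{\left(O,11 \right)} \left(25 - -31\right) + h{\left(-4 \right)} = 1 \left(25 - -31\right) + \left(7 + \sqrt{2} \sqrt{-4}\right) = 1 \left(25 + 31\right) + \left(7 + \sqrt{2} \cdot 2 i\right) = 1 \cdot 56 + \left(7 + 2 i \sqrt{2}\right) = 56 + \left(7 + 2 i \sqrt{2}\right) = 63 + 2 i \sqrt{2}$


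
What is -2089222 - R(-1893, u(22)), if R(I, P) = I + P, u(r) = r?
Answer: -2087351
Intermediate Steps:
-2089222 - R(-1893, u(22)) = -2089222 - (-1893 + 22) = -2089222 - 1*(-1871) = -2089222 + 1871 = -2087351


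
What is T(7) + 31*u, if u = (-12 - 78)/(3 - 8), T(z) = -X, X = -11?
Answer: 569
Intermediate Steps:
T(z) = 11 (T(z) = -1*(-11) = 11)
u = 18 (u = -90/(-5) = -90*(-1/5) = 18)
T(7) + 31*u = 11 + 31*18 = 11 + 558 = 569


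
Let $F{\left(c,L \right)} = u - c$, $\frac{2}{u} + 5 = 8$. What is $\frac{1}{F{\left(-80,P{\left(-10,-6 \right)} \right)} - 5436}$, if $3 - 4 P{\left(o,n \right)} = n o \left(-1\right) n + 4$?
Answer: $- \frac{3}{16066} \approx -0.00018673$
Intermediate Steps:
$u = \frac{2}{3}$ ($u = \frac{2}{-5 + 8} = \frac{2}{3} \approx 0.66667$)
$P{\left(o,n \right)} = - \frac{1}{4} + \frac{o n^{2}}{4}$ ($P{\left(o,n \right)} = \frac{3}{4} - \frac{n o \left(-1\right) n + 4}{4} = \frac{3}{4} - \frac{- n o n + 4}{4} = \frac{3}{4} - \frac{- o n^{2} + 4}{4} = \frac{3}{4} - \frac{4 - o n^{2}}{4} = \frac{3}{4} + \left(-1 + \frac{o n^{2}}{4}\right) = - \frac{1}{4} + \frac{o n^{2}}{4}$)
$F{\left(c,L \right)} = \frac{2}{3} - c$
$\frac{1}{F{\left(-80,P{\left(-10,-6 \right)} \right)} - 5436} = \frac{1}{\left(\frac{2}{3} - -80\right) - 5436} = \frac{1}{\left(\frac{2}{3} + 80\right) - 5436} = \frac{1}{\frac{242}{3} - 5436} = \frac{1}{- \frac{16066}{3}} = - \frac{3}{16066}$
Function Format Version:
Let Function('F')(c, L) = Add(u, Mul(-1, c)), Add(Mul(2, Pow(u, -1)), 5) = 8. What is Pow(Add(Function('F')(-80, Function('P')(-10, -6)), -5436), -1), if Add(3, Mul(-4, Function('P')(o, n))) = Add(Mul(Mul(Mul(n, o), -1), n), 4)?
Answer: Rational(-3, 16066) ≈ -0.00018673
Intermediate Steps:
u = Rational(2, 3) (u = Mul(2, Pow(Add(-5, 8), -1)) = Mul(2, Pow(3, -1)) = Mul(2, Rational(1, 3)) = Rational(2, 3) ≈ 0.66667)
Function('P')(o, n) = Add(Rational(-1, 4), Mul(Rational(1, 4), o, Pow(n, 2))) (Function('P')(o, n) = Add(Rational(3, 4), Mul(Rational(-1, 4), Add(Mul(Mul(Mul(n, o), -1), n), 4))) = Add(Rational(3, 4), Mul(Rational(-1, 4), Add(Mul(Mul(-1, n, o), n), 4))) = Add(Rational(3, 4), Mul(Rational(-1, 4), Add(Mul(-1, o, Pow(n, 2)), 4))) = Add(Rational(3, 4), Mul(Rational(-1, 4), Add(4, Mul(-1, o, Pow(n, 2))))) = Add(Rational(3, 4), Add(-1, Mul(Rational(1, 4), o, Pow(n, 2)))) = Add(Rational(-1, 4), Mul(Rational(1, 4), o, Pow(n, 2))))
Function('F')(c, L) = Add(Rational(2, 3), Mul(-1, c))
Pow(Add(Function('F')(-80, Function('P')(-10, -6)), -5436), -1) = Pow(Add(Add(Rational(2, 3), Mul(-1, -80)), -5436), -1) = Pow(Add(Add(Rational(2, 3), 80), -5436), -1) = Pow(Add(Rational(242, 3), -5436), -1) = Pow(Rational(-16066, 3), -1) = Rational(-3, 16066)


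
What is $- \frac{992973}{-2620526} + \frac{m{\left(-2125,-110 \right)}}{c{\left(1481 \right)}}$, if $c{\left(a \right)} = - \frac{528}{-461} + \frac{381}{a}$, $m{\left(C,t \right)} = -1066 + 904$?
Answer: $- \frac{10699625477205}{92942195642} \approx -115.12$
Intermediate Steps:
$m{\left(C,t \right)} = -162$
$c{\left(a \right)} = \frac{528}{461} + \frac{381}{a}$ ($c{\left(a \right)} = \left(-528\right) \left(- \frac{1}{461}\right) + \frac{381}{a} = \frac{528}{461} + \frac{381}{a}$)
$- \frac{992973}{-2620526} + \frac{m{\left(-2125,-110 \right)}}{c{\left(1481 \right)}} = - \frac{992973}{-2620526} - \frac{162}{\frac{528}{461} + \frac{381}{1481}} = \left(-992973\right) \left(- \frac{1}{2620526}\right) - \frac{162}{\frac{528}{461} + 381 \cdot \frac{1}{1481}} = \frac{992973}{2620526} - \frac{162}{\frac{528}{461} + \frac{381}{1481}} = \frac{992973}{2620526} - \frac{162}{\frac{957609}{682741}} = \frac{992973}{2620526} - \frac{4096446}{35467} = - \frac{10699625477205}{92942195642}$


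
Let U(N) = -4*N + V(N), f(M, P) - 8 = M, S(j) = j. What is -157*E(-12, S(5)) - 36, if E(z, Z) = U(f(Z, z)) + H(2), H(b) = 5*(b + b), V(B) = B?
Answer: 2947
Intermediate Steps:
f(M, P) = 8 + M
H(b) = 10*b (H(b) = 5*(2*b) = 10*b)
U(N) = -3*N (U(N) = -4*N + N = -3*N)
E(z, Z) = -4 - 3*Z (E(z, Z) = -3*(8 + Z) + 10*2 = (-24 - 3*Z) + 20 = -4 - 3*Z)
-157*E(-12, S(5)) - 36 = -157*(-4 - 3*5) - 36 = -157*(-4 - 15) - 36 = -157*(-19) - 36 = 2983 - 36 = 2947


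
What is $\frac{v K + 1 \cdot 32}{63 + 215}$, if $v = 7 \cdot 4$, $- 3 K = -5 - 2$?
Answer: $\frac{146}{417} \approx 0.35012$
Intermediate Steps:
$K = \frac{7}{3}$ ($K = - \frac{-5 - 2}{3} = \left(- \frac{1}{3}\right) \left(-7\right) = \frac{7}{3} \approx 2.3333$)
$v = 28$
$\frac{v K + 1 \cdot 32}{63 + 215} = \frac{28 \cdot \frac{7}{3} + 1 \cdot 32}{63 + 215} = \frac{\frac{196}{3} + 32}{278} = \frac{292}{3} \cdot \frac{1}{278} = \frac{146}{417}$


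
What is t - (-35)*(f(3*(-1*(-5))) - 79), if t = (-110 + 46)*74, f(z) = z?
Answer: -6976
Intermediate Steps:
t = -4736 (t = -64*74 = -4736)
t - (-35)*(f(3*(-1*(-5))) - 79) = -4736 - (-35)*(3*(-1*(-5)) - 79) = -4736 - (-35)*(3*5 - 79) = -4736 - (-35)*(15 - 79) = -4736 - (-35)*(-64) = -4736 - 1*2240 = -4736 - 2240 = -6976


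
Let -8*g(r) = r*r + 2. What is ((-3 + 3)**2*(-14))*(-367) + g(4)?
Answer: -9/4 ≈ -2.2500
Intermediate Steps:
g(r) = -1/4 - r**2/8 (g(r) = -(r*r + 2)/8 = -(r**2 + 2)/8 = -(2 + r**2)/8 = -1/4 - r**2/8)
((-3 + 3)**2*(-14))*(-367) + g(4) = ((-3 + 3)**2*(-14))*(-367) + (-1/4 - 1/8*4**2) = (0**2*(-14))*(-367) + (-1/4 - 1/8*16) = (0*(-14))*(-367) + (-1/4 - 2) = 0*(-367) - 9/4 = 0 - 9/4 = -9/4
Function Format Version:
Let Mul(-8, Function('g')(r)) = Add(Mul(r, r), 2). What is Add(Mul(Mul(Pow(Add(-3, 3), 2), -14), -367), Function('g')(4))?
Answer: Rational(-9, 4) ≈ -2.2500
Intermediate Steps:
Function('g')(r) = Add(Rational(-1, 4), Mul(Rational(-1, 8), Pow(r, 2))) (Function('g')(r) = Mul(Rational(-1, 8), Add(Mul(r, r), 2)) = Mul(Rational(-1, 8), Add(Pow(r, 2), 2)) = Mul(Rational(-1, 8), Add(2, Pow(r, 2))) = Add(Rational(-1, 4), Mul(Rational(-1, 8), Pow(r, 2))))
Add(Mul(Mul(Pow(Add(-3, 3), 2), -14), -367), Function('g')(4)) = Add(Mul(Mul(Pow(Add(-3, 3), 2), -14), -367), Add(Rational(-1, 4), Mul(Rational(-1, 8), Pow(4, 2)))) = Add(Mul(Mul(Pow(0, 2), -14), -367), Add(Rational(-1, 4), Mul(Rational(-1, 8), 16))) = Add(Mul(Mul(0, -14), -367), Add(Rational(-1, 4), -2)) = Add(Mul(0, -367), Rational(-9, 4)) = Add(0, Rational(-9, 4)) = Rational(-9, 4)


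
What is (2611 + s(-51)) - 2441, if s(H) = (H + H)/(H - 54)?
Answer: 5984/35 ≈ 170.97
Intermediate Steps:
s(H) = 2*H/(-54 + H) (s(H) = (2*H)/(-54 + H) = 2*H/(-54 + H))
(2611 + s(-51)) - 2441 = (2611 + 2*(-51)/(-54 - 51)) - 2441 = (2611 + 2*(-51)/(-105)) - 2441 = (2611 + 2*(-51)*(-1/105)) - 2441 = (2611 + 34/35) - 2441 = 91419/35 - 2441 = 5984/35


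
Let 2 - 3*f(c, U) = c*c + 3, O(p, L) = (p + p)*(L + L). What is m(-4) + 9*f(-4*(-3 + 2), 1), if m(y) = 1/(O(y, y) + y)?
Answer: -3059/60 ≈ -50.983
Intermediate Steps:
O(p, L) = 4*L*p (O(p, L) = (2*p)*(2*L) = 4*L*p)
f(c, U) = -⅓ - c²/3 (f(c, U) = ⅔ - (c*c + 3)/3 = ⅔ - (c² + 3)/3 = ⅔ - (3 + c²)/3 = ⅔ + (-1 - c²/3) = -⅓ - c²/3)
m(y) = 1/(y + 4*y²) (m(y) = 1/(4*y*y + y) = 1/(4*y² + y) = 1/(y + 4*y²))
m(-4) + 9*f(-4*(-3 + 2), 1) = 1/((-4)*(1 + 4*(-4))) + 9*(-⅓ - 16*(-3 + 2)²/3) = -1/(4*(1 - 16)) + 9*(-⅓ - (-4*(-1))²/3) = -¼/(-15) + 9*(-⅓ - ⅓*4²) = -¼*(-1/15) + 9*(-⅓ - ⅓*16) = 1/60 + 9*(-⅓ - 16/3) = 1/60 + 9*(-17/3) = 1/60 - 51 = -3059/60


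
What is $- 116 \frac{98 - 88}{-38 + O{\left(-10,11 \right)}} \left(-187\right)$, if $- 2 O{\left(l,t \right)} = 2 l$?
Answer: $- \frac{54230}{7} \approx -7747.1$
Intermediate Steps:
$O{\left(l,t \right)} = - l$ ($O{\left(l,t \right)} = - \frac{2 l}{2} = - l$)
$- 116 \frac{98 - 88}{-38 + O{\left(-10,11 \right)}} \left(-187\right) = - 116 \frac{98 - 88}{-38 - -10} \left(-187\right) = - 116 \frac{10}{-38 + 10} \left(-187\right) = - 116 \frac{10}{-28} \left(-187\right) = - 116 \cdot 10 \left(- \frac{1}{28}\right) \left(-187\right) = \left(-116\right) \left(- \frac{5}{14}\right) \left(-187\right) = \frac{290}{7} \left(-187\right) = - \frac{54230}{7}$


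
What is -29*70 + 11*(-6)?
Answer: -2096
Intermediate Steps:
-29*70 + 11*(-6) = -2030 - 66 = -2096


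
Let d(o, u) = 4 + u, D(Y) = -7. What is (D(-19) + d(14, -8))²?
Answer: 121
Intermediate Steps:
(D(-19) + d(14, -8))² = (-7 + (4 - 8))² = (-7 - 4)² = (-11)² = 121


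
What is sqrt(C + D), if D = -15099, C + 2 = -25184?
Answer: I*sqrt(40285) ≈ 200.71*I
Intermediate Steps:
C = -25186 (C = -2 - 25184 = -25186)
sqrt(C + D) = sqrt(-25186 - 15099) = sqrt(-40285) = I*sqrt(40285)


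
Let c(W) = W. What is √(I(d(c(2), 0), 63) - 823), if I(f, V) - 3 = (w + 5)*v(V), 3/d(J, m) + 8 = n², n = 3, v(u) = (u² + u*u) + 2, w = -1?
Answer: 2*√7735 ≈ 175.90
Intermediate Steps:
v(u) = 2 + 2*u² (v(u) = (u² + u²) + 2 = 2*u² + 2 = 2 + 2*u²)
d(J, m) = 3 (d(J, m) = 3/(-8 + 3²) = 3/(-8 + 9) = 3/1 = 3*1 = 3)
I(f, V) = 11 + 8*V² (I(f, V) = 3 + (-1 + 5)*(2 + 2*V²) = 3 + 4*(2 + 2*V²) = 3 + (8 + 8*V²) = 11 + 8*V²)
√(I(d(c(2), 0), 63) - 823) = √((11 + 8*63²) - 823) = √((11 + 8*3969) - 823) = √((11 + 31752) - 823) = √(31763 - 823) = √30940 = 2*√7735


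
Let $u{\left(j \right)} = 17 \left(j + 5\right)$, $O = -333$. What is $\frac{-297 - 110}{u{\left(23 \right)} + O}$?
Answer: $- \frac{37}{13} \approx -2.8462$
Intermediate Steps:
$u{\left(j \right)} = 85 + 17 j$ ($u{\left(j \right)} = 17 \left(5 + j\right) = 85 + 17 j$)
$\frac{-297 - 110}{u{\left(23 \right)} + O} = \frac{-297 - 110}{\left(85 + 17 \cdot 23\right) - 333} = - \frac{407}{\left(85 + 391\right) - 333} = - \frac{407}{476 - 333} = - \frac{407}{143} = \left(-407\right) \frac{1}{143} = - \frac{37}{13}$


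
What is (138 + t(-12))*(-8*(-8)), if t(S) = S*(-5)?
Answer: 12672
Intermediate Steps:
t(S) = -5*S
(138 + t(-12))*(-8*(-8)) = (138 - 5*(-12))*(-8*(-8)) = (138 + 60)*64 = 198*64 = 12672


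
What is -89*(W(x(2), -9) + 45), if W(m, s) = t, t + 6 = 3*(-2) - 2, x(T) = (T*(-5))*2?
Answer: -2759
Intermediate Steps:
x(T) = -10*T (x(T) = -5*T*2 = -10*T)
t = -14 (t = -6 + (3*(-2) - 2) = -6 + (-6 - 2) = -6 - 8 = -14)
W(m, s) = -14
-89*(W(x(2), -9) + 45) = -89*(-14 + 45) = -89*31 = -2759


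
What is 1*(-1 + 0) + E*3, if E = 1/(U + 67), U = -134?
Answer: -70/67 ≈ -1.0448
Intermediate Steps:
E = -1/67 (E = 1/(-134 + 67) = 1/(-67) = -1/67 ≈ -0.014925)
1*(-1 + 0) + E*3 = 1*(-1 + 0) - 1/67*3 = 1*(-1) - 3/67 = -1 - 3/67 = -70/67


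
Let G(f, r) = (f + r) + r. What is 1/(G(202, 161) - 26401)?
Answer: -1/25877 ≈ -3.8644e-5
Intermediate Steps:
G(f, r) = f + 2*r
1/(G(202, 161) - 26401) = 1/((202 + 2*161) - 26401) = 1/((202 + 322) - 26401) = 1/(524 - 26401) = 1/(-25877) = -1/25877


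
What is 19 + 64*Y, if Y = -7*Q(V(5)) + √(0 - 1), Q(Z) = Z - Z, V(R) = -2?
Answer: 19 + 64*I ≈ 19.0 + 64.0*I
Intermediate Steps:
Q(Z) = 0
Y = I (Y = -7*0 + √(0 - 1) = 0 + √(-1) = 0 + I = I ≈ 1.0*I)
19 + 64*Y = 19 + 64*I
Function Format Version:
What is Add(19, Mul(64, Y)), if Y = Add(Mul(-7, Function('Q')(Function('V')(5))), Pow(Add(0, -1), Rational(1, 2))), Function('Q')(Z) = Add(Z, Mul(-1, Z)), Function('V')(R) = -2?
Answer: Add(19, Mul(64, I)) ≈ Add(19.000, Mul(64.000, I))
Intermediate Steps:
Function('Q')(Z) = 0
Y = I (Y = Add(Mul(-7, 0), Pow(Add(0, -1), Rational(1, 2))) = Add(0, Pow(-1, Rational(1, 2))) = Add(0, I) = I ≈ Mul(1.0000, I))
Add(19, Mul(64, Y)) = Add(19, Mul(64, I))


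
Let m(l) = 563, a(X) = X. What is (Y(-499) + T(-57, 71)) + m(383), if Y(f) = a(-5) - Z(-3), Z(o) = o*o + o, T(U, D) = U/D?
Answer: 39135/71 ≈ 551.20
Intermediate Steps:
Z(o) = o + o² (Z(o) = o² + o = o + o²)
Y(f) = -11 (Y(f) = -5 - (-3)*(1 - 3) = -5 - (-3)*(-2) = -5 - 1*6 = -5 - 6 = -11)
(Y(-499) + T(-57, 71)) + m(383) = (-11 - 57/71) + 563 = -838/71 + 563 = 39135/71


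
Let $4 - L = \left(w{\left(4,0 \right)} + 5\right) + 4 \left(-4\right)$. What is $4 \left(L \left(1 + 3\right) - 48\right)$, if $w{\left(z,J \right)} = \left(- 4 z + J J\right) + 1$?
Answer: $288$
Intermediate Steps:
$w{\left(z,J \right)} = 1 + J^{2} - 4 z$ ($w{\left(z,J \right)} = \left(- 4 z + J^{2}\right) + 1 = \left(J^{2} - 4 z\right) + 1 = 1 + J^{2} - 4 z$)
$L = 30$ ($L = 4 - \left(\left(\left(1 + 0^{2} - 16\right) + 5\right) + 4 \left(-4\right)\right) = 4 - \left(\left(\left(1 + 0 - 16\right) + 5\right) - 16\right) = 4 - \left(\left(-15 + 5\right) - 16\right) = 4 - \left(-10 - 16\right) = 4 - -26 = 4 + 26 = 30$)
$4 \left(L \left(1 + 3\right) - 48\right) = 4 \left(30 \left(1 + 3\right) - 48\right) = 4 \left(30 \cdot 4 - 48\right) = 4 \left(120 - 48\right) = 4 \cdot 72 = 288$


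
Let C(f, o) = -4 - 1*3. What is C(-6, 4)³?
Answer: -343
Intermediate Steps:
C(f, o) = -7 (C(f, o) = -4 - 3 = -7)
C(-6, 4)³ = (-7)³ = -343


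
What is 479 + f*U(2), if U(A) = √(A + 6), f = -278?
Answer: 479 - 556*√2 ≈ -307.30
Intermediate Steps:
U(A) = √(6 + A)
479 + f*U(2) = 479 - 278*√(6 + 2) = 479 - 556*√2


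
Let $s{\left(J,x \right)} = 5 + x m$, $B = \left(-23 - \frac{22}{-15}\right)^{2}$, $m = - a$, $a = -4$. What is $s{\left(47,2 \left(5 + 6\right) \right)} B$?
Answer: $\frac{3234199}{75} \approx 43123.0$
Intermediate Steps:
$m = 4$ ($m = \left(-1\right) \left(-4\right) = 4$)
$B = \frac{104329}{225}$ ($B = \left(-23 - - \frac{22}{15}\right)^{2} = \left(-23 + \frac{22}{15}\right)^{2} = \left(- \frac{323}{15}\right)^{2} = \frac{104329}{225} \approx 463.68$)
$s{\left(J,x \right)} = 5 + 4 x$ ($s{\left(J,x \right)} = 5 + x 4 = 5 + 4 x$)
$s{\left(47,2 \left(5 + 6\right) \right)} B = \left(5 + 4 \cdot 2 \left(5 + 6\right)\right) \frac{104329}{225} = \left(5 + 4 \cdot 2 \cdot 11\right) \frac{104329}{225} = \left(5 + 4 \cdot 22\right) \frac{104329}{225} = \left(5 + 88\right) \frac{104329}{225} = 93 \cdot \frac{104329}{225} = \frac{3234199}{75}$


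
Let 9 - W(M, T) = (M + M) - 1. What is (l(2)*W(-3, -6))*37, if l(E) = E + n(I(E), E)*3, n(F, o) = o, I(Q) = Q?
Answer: 4736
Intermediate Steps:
l(E) = 4*E (l(E) = E + E*3 = E + 3*E = 4*E)
W(M, T) = 10 - 2*M (W(M, T) = 9 - ((M + M) - 1) = 9 - (2*M - 1) = 9 - (-1 + 2*M) = 9 + (1 - 2*M) = 10 - 2*M)
(l(2)*W(-3, -6))*37 = ((4*2)*(10 - 2*(-3)))*37 = (8*(10 + 6))*37 = (8*16)*37 = 128*37 = 4736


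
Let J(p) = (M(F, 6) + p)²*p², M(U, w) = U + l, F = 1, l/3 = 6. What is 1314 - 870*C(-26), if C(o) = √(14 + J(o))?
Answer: 1314 - 2610*√3682 ≈ -1.5706e+5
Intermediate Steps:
l = 18 (l = 3*6 = 18)
M(U, w) = 18 + U (M(U, w) = U + 18 = 18 + U)
J(p) = p²*(19 + p)² (J(p) = ((18 + 1) + p)²*p² = (19 + p)²*p² = p²*(19 + p)²)
C(o) = √(14 + o²*(19 + o)²)
1314 - 870*C(-26) = 1314 - 870*√(14 + (-26)²*(19 - 26)²) = 1314 - 870*√(14 + 676*(-7)²) = 1314 - 870*√(14 + 676*49) = 1314 - 870*√(14 + 33124) = 1314 - 2610*√3682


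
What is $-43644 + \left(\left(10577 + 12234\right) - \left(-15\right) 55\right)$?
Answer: $-20008$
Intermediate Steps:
$-43644 + \left(\left(10577 + 12234\right) - \left(-15\right) 55\right) = -43644 + \left(22811 - -825\right) = -43644 + \left(22811 + 825\right) = -43644 + 23636 = -20008$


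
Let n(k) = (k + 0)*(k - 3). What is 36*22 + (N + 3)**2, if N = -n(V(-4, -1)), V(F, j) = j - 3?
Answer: 1417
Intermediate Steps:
V(F, j) = -3 + j
n(k) = k*(-3 + k)
N = -28 (N = -(-3 - 1)*(-3 + (-3 - 1)) = -(-4)*(-3 - 4) = -(-4)*(-7) = -1*28 = -28)
36*22 + (N + 3)**2 = 36*22 + (-28 + 3)**2 = 792 + (-25)**2 = 792 + 625 = 1417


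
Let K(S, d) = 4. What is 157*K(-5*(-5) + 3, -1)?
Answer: 628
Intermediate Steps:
157*K(-5*(-5) + 3, -1) = 157*4 = 628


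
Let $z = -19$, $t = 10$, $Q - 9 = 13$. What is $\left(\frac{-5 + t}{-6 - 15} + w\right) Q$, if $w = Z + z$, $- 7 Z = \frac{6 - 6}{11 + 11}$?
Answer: $- \frac{8888}{21} \approx -423.24$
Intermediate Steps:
$Q = 22$ ($Q = 9 + 13 = 22$)
$Z = 0$ ($Z = - \frac{\left(6 - 6\right) \frac{1}{11 + 11}}{7} = - \frac{0 \cdot \frac{1}{22}}{7} = \left(- \frac{1}{7}\right) 0 = 0$)
$w = -19$ ($w = 0 - 19 = -19$)
$\left(\frac{-5 + t}{-6 - 15} + w\right) Q = \left(\frac{-5 + 10}{-6 - 15} - 19\right) 22 = \left(\frac{5}{-21} - 19\right) 22 = \left(5 \left(- \frac{1}{21}\right) - 19\right) 22 = \left(- \frac{5}{21} - 19\right) 22 = \left(- \frac{404}{21}\right) 22 = - \frac{8888}{21}$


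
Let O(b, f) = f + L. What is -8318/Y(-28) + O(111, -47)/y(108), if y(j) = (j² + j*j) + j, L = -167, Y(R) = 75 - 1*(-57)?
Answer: -4061852/64449 ≈ -63.024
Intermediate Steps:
Y(R) = 132 (Y(R) = 75 + 57 = 132)
O(b, f) = -167 + f (O(b, f) = f - 167 = -167 + f)
y(j) = j + 2*j² (y(j) = (j² + j²) + j = 2*j² + j = j + 2*j²)
-8318/Y(-28) + O(111, -47)/y(108) = -8318/132 + (-167 - 47)/((108*(1 + 2*108))) = -8318*1/132 - 214*1/(108*(1 + 216)) = -4159/66 - 214/(108*217) = -4159/66 - 214/23436 = -4159/66 - 214*1/23436 = -4159/66 - 107/11718 = -4061852/64449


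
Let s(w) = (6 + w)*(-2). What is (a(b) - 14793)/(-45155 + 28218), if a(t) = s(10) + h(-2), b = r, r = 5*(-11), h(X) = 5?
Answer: 14820/16937 ≈ 0.87501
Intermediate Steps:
r = -55
b = -55
s(w) = -12 - 2*w
a(t) = -27 (a(t) = (-12 - 2*10) + 5 = (-12 - 20) + 5 = -32 + 5 = -27)
(a(b) - 14793)/(-45155 + 28218) = (-27 - 14793)/(-45155 + 28218) = -14820/(-16937) = -14820*(-1/16937) = 14820/16937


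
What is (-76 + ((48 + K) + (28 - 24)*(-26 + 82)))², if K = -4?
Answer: 36864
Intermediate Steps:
(-76 + ((48 + K) + (28 - 24)*(-26 + 82)))² = (-76 + ((48 - 4) + (28 - 24)*(-26 + 82)))² = (-76 + (44 + 4*56))² = (-76 + (44 + 224))² = (-76 + 268)² = 192² = 36864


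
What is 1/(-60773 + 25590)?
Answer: -1/35183 ≈ -2.8423e-5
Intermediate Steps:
1/(-60773 + 25590) = 1/(-35183) = -1/35183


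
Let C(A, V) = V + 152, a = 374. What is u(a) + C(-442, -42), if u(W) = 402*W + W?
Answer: 150832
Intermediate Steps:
u(W) = 403*W
C(A, V) = 152 + V
u(a) + C(-442, -42) = 403*374 + (152 - 42) = 150722 + 110 = 150832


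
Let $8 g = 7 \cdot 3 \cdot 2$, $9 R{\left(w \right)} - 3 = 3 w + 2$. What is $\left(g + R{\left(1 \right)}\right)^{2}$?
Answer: $\frac{48841}{1296} \approx 37.686$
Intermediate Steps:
$R{\left(w \right)} = \frac{5}{9} + \frac{w}{3}$ ($R{\left(w \right)} = \frac{1}{3} + \frac{3 w + 2}{9} = \frac{1}{3} + \frac{2 + 3 w}{9} = \frac{1}{3} + \left(\frac{2}{9} + \frac{w}{3}\right) = \frac{5}{9} + \frac{w}{3}$)
$g = \frac{21}{4}$ ($g = \frac{7 \cdot 3 \cdot 2}{8} = \frac{21 \cdot 2}{8} = \frac{1}{8} \cdot 42 = \frac{21}{4} \approx 5.25$)
$\left(g + R{\left(1 \right)}\right)^{2} = \left(\frac{21}{4} + \left(\frac{5}{9} + \frac{1}{3} \cdot 1\right)\right)^{2} = \left(\frac{21}{4} + \left(\frac{5}{9} + \frac{1}{3}\right)\right)^{2} = \left(\frac{21}{4} + \frac{8}{9}\right)^{2} = \left(\frac{221}{36}\right)^{2} = \frac{48841}{1296}$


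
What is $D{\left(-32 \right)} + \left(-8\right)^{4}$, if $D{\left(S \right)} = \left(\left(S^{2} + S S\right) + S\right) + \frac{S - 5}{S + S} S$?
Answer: $\frac{12187}{2} \approx 6093.5$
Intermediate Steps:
$D{\left(S \right)} = - \frac{5}{2} + 2 S^{2} + \frac{3 S}{2}$ ($D{\left(S \right)} = \left(\left(S^{2} + S^{2}\right) + S\right) + \frac{-5 + S}{2 S} S = \left(2 S^{2} + S\right) + \left(-5 + S\right) \frac{1}{2 S} S = \left(S + 2 S^{2}\right) + \frac{-5 + S}{2 S} S = \left(S + 2 S^{2}\right) + \left(- \frac{5}{2} + \frac{S}{2}\right) = - \frac{5}{2} + 2 S^{2} + \frac{3 S}{2}$)
$D{\left(-32 \right)} + \left(-8\right)^{4} = \left(- \frac{5}{2} + 2 \left(-32\right)^{2} + \frac{3}{2} \left(-32\right)\right) + \left(-8\right)^{4} = \left(- \frac{5}{2} + 2 \cdot 1024 - 48\right) + 4096 = \left(- \frac{5}{2} + 2048 - 48\right) + 4096 = \frac{3995}{2} + 4096 = \frac{12187}{2}$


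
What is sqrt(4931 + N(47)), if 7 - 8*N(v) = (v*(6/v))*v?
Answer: sqrt(78346)/4 ≈ 69.976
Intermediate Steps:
N(v) = 7/8 - 3*v/4 (N(v) = 7/8 - v*(6/v)*v/8 = 7/8 - 3*v/4)
sqrt(4931 + N(47)) = sqrt(4931 + (7/8 - 3/4*47)) = sqrt(4931 + (7/8 - 141/4)) = sqrt(4931 - 275/8) = sqrt(39173/8) = sqrt(78346)/4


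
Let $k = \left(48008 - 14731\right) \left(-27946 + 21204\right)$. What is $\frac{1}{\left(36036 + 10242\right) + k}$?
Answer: $- \frac{1}{224307256} \approx -4.4582 \cdot 10^{-9}$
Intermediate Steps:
$k = -224353534$ ($k = 33277 \left(-6742\right) = -224353534$)
$\frac{1}{\left(36036 + 10242\right) + k} = \frac{1}{\left(36036 + 10242\right) - 224353534} = \frac{1}{46278 - 224353534} = \frac{1}{-224307256} = - \frac{1}{224307256}$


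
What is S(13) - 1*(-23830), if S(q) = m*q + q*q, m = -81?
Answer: 22946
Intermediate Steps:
S(q) = q² - 81*q (S(q) = -81*q + q*q = -81*q + q² = q² - 81*q)
S(13) - 1*(-23830) = 13*(-81 + 13) - 1*(-23830) = 13*(-68) + 23830 = -884 + 23830 = 22946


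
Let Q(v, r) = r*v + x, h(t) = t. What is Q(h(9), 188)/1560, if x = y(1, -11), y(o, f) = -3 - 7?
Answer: 841/780 ≈ 1.0782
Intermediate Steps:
y(o, f) = -10
x = -10
Q(v, r) = -10 + r*v (Q(v, r) = r*v - 10 = -10 + r*v)
Q(h(9), 188)/1560 = (-10 + 188*9)/1560 = (-10 + 1692)*(1/1560) = 1682*(1/1560) = 841/780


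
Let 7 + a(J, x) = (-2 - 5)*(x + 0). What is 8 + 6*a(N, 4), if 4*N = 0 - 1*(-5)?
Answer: -202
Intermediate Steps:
N = 5/4 (N = (0 - 1*(-5))/4 = (0 + 5)/4 = (¼)*5 = 5/4 ≈ 1.2500)
a(J, x) = -7 - 7*x (a(J, x) = -7 + (-2 - 5)*(x + 0) = -7 - 7*x)
8 + 6*a(N, 4) = 8 + 6*(-7 - 7*4) = 8 + 6*(-7 - 28) = 8 + 6*(-35) = 8 - 210 = -202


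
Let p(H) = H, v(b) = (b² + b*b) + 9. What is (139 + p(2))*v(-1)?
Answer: 1551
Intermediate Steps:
v(b) = 9 + 2*b² (v(b) = (b² + b²) + 9 = 2*b² + 9 = 9 + 2*b²)
(139 + p(2))*v(-1) = (139 + 2)*(9 + 2*(-1)²) = 141*(9 + 2*1) = 141*(9 + 2) = 141*11 = 1551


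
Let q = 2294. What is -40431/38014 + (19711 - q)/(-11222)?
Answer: -278951630/106648277 ≈ -2.6156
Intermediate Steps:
-40431/38014 + (19711 - q)/(-11222) = -40431/38014 + (19711 - 1*2294)/(-11222) = -40431*1/38014 + (19711 - 2294)*(-1/11222) = -40431/38014 + 17417*(-1/11222) = -40431/38014 - 17417/11222 = -278951630/106648277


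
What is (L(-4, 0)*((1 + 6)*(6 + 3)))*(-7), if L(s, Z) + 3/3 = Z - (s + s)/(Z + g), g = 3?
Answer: -735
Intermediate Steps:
L(s, Z) = -1 + Z - 2*s/(3 + Z) (L(s, Z) = -1 + (Z - (s + s)/(Z + 3)) = -1 + (Z - 2*s/(3 + Z)) = -1 + Z - 2*s/(3 + Z))
(L(-4, 0)*((1 + 6)*(6 + 3)))*(-7) = (((-3 + 0² - 2*(-4) + 2*0)/(3 + 0))*((1 + 6)*(6 + 3)))*(-7) = (((-3 + 0 + 8 + 0)/3)*(7*9))*(-7) = (((⅓)*5)*63)*(-7) = ((5/3)*63)*(-7) = 105*(-7) = -735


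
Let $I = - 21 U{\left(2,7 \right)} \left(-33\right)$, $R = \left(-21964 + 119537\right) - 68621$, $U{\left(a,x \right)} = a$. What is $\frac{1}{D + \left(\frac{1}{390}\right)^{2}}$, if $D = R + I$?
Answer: $\frac{152100}{4614409801} \approx 3.2962 \cdot 10^{-5}$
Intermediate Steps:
$R = 28952$ ($R = 97573 - 68621 = 28952$)
$I = 1386$ ($I = \left(-21\right) 2 \left(-33\right) = \left(-42\right) \left(-33\right) = 1386$)
$D = 30338$ ($D = 28952 + 1386 = 30338$)
$\frac{1}{D + \left(\frac{1}{390}\right)^{2}} = \frac{1}{30338 + \left(\frac{1}{390}\right)^{2}} = \frac{1}{30338 + \frac{1}{152100}} = \frac{1}{\frac{4614409801}{152100}} = \frac{152100}{4614409801}$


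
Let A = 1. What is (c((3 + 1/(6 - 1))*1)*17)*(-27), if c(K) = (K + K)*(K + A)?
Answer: -308448/25 ≈ -12338.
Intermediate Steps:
c(K) = 2*K*(1 + K) (c(K) = (K + K)*(K + 1) = (2*K)*(1 + K) = 2*K*(1 + K))
(c((3 + 1/(6 - 1))*1)*17)*(-27) = ((2*((3 + 1/(6 - 1))*1)*(1 + (3 + 1/(6 - 1))*1))*17)*(-27) = ((2*((3 + 1/5)*1)*(1 + (3 + 1/5)*1))*17)*(-27) = ((2*((3 + ⅕)*1)*(1 + (3 + ⅕)*1))*17)*(-27) = ((2*((16/5)*1)*(1 + (16/5)*1))*17)*(-27) = ((2*(16/5)*(1 + 16/5))*17)*(-27) = ((2*(16/5)*(21/5))*17)*(-27) = ((672/25)*17)*(-27) = (11424/25)*(-27) = -308448/25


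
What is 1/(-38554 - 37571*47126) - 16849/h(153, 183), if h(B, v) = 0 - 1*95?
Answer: 12089045454131/68161868250 ≈ 177.36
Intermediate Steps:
h(B, v) = -95 (h(B, v) = 0 - 95 = -95)
1/(-38554 - 37571*47126) - 16849/h(153, 183) = 1/(-38554 - 37571*47126) - 16849/(-95) = (1/47126)/(-76125) - 16849*(-1/95) = -1/76125*1/47126 + 16849/95 = -1/3587466750 + 16849/95 = 12089045454131/68161868250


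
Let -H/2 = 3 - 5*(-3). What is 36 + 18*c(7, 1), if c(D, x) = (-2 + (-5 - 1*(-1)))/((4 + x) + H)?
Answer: 1224/31 ≈ 39.484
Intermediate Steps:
H = -36 (H = -2*(3 - 5*(-3)) = -2*(3 + 15) = -2*18 = -36)
c(D, x) = -6/(-32 + x) (c(D, x) = (-2 + (-5 - 1*(-1)))/((4 + x) - 36) = (-2 + (-5 + 1))/(-32 + x) = (-2 - 4)/(-32 + x) = -6/(-32 + x))
36 + 18*c(7, 1) = 36 + 18*(-6/(-32 + 1)) = 36 + 18*(-6/(-31)) = 36 + 18*(-6*(-1/31)) = 36 + 18*(6/31) = 36 + 108/31 = 1224/31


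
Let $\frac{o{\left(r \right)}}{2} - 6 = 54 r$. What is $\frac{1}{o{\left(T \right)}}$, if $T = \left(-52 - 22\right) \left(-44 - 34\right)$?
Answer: $\frac{1}{623388} \approx 1.6041 \cdot 10^{-6}$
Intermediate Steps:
$T = 5772$ ($T = \left(-74\right) \left(-78\right) = 5772$)
$o{\left(r \right)} = 12 + 108 r$ ($o{\left(r \right)} = 12 + 2 \cdot 54 r = 12 + 108 r$)
$\frac{1}{o{\left(T \right)}} = \frac{1}{12 + 108 \cdot 5772} = \frac{1}{12 + 623376} = \frac{1}{623388}$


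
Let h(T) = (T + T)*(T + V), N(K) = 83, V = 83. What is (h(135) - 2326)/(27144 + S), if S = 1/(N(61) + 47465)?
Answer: 2688078632/1290642913 ≈ 2.0827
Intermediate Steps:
S = 1/47548 (S = 1/(83 + 47465) = 1/47548 ≈ 2.1031e-5)
h(T) = 2*T*(83 + T) (h(T) = (T + T)*(T + 83) = (2*T)*(83 + T) = 2*T*(83 + T))
(h(135) - 2326)/(27144 + S) = (2*135*(83 + 135) - 2326)/(27144 + 1/47548) = (2*135*218 - 2326)/(1290642913/47548) = (58860 - 2326)*(47548/1290642913) = 56534*(47548/1290642913) = 2688078632/1290642913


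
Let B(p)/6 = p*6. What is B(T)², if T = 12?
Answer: 186624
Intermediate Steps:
B(p) = 36*p (B(p) = 6*(p*6) = 6*(6*p) = 36*p)
B(T)² = (36*12)² = 432² = 186624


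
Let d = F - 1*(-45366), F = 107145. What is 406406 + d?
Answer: 558917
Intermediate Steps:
d = 152511 (d = 107145 - 1*(-45366) = 107145 + 45366 = 152511)
406406 + d = 406406 + 152511 = 558917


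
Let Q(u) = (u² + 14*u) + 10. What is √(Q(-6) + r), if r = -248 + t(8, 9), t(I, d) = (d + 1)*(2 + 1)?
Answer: 16*I ≈ 16.0*I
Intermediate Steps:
t(I, d) = 3 + 3*d (t(I, d) = (1 + d)*3 = 3 + 3*d)
r = -218 (r = -248 + (3 + 3*9) = -248 + (3 + 27) = -248 + 30 = -218)
Q(u) = 10 + u² + 14*u
√(Q(-6) + r) = √((10 + (-6)² + 14*(-6)) - 218) = √((10 + 36 - 84) - 218) = √(-38 - 218) = √(-256) = 16*I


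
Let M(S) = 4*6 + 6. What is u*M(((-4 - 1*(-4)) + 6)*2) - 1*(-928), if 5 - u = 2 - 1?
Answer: 1048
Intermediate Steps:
u = 4 (u = 5 - (2 - 1) = 5 - 1*1 = 5 - 1 = 4)
M(S) = 30 (M(S) = 24 + 6 = 30)
u*M(((-4 - 1*(-4)) + 6)*2) - 1*(-928) = 4*30 - 1*(-928) = 120 + 928 = 1048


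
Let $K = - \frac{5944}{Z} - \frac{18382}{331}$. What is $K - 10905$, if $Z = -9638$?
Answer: $- \frac{17482044671}{1595089} \approx -10960.0$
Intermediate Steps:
$K = - \frac{87599126}{1595089}$ ($K = - \frac{5944}{-9638} - \frac{18382}{331} = \left(-5944\right) \left(- \frac{1}{9638}\right) - \frac{18382}{331} = \frac{2972}{4819} - \frac{18382}{331} = - \frac{87599126}{1595089} \approx -54.918$)
$K - 10905 = - \frac{87599126}{1595089} - 10905 = - \frac{17482044671}{1595089}$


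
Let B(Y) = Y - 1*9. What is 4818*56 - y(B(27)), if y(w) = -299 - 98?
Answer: 270205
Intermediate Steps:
B(Y) = -9 + Y (B(Y) = Y - 9 = -9 + Y)
y(w) = -397
4818*56 - y(B(27)) = 4818*56 - 1*(-397) = 269808 + 397 = 270205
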